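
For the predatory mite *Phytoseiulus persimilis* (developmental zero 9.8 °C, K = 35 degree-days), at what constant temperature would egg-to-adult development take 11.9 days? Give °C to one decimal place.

Required daily accumulation = 35 / 11.9 = 2.941 DD/day.
T = T_base + 2.941 = 9.8 + 2.941 = 12.741 ≈ 12.7 °C.

12.7 °C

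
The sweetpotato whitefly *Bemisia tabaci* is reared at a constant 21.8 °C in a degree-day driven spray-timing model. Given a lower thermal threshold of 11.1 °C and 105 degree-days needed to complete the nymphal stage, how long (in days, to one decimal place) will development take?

9.8 days

Daily accumulation = 21.8 − 11.1 = 10.7 DD/day.
Duration = 105 / 10.7 = 9.813 ≈ 9.8 days.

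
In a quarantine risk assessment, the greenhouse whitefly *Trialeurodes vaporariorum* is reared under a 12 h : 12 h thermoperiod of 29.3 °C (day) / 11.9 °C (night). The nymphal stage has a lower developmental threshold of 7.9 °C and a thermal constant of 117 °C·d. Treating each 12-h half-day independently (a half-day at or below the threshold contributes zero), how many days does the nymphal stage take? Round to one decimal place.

9.2 days

Day half: max(0, 29.3 − 7.9) × 0.5 = 21.4 × 0.5 = 10.70 DD.
Night half: max(0, 11.9 − 7.9) × 0.5 = 4.0 × 0.5 = 2.00 DD.
Per 24 h: 12.70 DD/day.
Duration = 117 / 12.70 = 9.213 ≈ 9.2 days.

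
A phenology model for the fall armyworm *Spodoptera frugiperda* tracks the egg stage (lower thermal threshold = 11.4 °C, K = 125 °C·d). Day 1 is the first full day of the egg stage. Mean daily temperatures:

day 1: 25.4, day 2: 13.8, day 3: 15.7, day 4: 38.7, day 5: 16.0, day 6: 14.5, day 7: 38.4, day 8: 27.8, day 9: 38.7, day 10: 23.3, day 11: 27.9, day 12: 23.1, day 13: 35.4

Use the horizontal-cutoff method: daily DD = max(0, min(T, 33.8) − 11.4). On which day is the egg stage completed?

day 11

Daily DD above 11.4 °C (capped at 22.4): 14.0, 2.4, 4.3, 22.4, 4.6, 3.1, 22.4, 16.4, 22.4, 11.9, 16.5, 11.7, 22.4.
Cumulative: 14.0, 16.4, 20.7, 43.1, 47.7, 50.8, 73.2, 89.6, 112.0, 123.9, 140.4, 152.1, 174.5.
The total first reaches 125 DD on day 11.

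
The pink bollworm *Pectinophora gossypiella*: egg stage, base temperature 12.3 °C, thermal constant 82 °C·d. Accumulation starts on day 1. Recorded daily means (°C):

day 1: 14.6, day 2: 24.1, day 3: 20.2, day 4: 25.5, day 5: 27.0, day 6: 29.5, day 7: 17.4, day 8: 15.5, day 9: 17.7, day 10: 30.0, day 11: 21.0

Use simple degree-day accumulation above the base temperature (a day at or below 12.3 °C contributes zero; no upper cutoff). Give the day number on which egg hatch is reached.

day 10

Daily DD above 12.3 °C: 2.3, 11.8, 7.9, 13.2, 14.7, 17.2, 5.1, 3.2, 5.4, 17.7, 8.7.
Cumulative: 2.3, 14.1, 22.0, 35.2, 49.9, 67.1, 72.2, 75.4, 80.8, 98.5, 107.2.
The total first reaches 82 DD on day 10.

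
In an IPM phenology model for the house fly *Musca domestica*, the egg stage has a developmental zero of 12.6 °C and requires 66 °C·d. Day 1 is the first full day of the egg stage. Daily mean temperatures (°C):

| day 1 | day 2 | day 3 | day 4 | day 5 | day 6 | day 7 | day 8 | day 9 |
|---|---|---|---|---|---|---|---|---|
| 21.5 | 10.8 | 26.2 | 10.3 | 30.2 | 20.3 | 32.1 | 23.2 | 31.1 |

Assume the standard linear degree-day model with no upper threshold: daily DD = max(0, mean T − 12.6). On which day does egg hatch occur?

Daily DD above 12.6 °C: 8.9, 0.0, 13.6, 0.0, 17.6, 7.7, 19.5, 10.6, 18.5.
Cumulative: 8.9, 8.9, 22.5, 22.5, 40.1, 47.8, 67.3, 77.9, 96.4.
The total first reaches 66 DD on day 7.

day 7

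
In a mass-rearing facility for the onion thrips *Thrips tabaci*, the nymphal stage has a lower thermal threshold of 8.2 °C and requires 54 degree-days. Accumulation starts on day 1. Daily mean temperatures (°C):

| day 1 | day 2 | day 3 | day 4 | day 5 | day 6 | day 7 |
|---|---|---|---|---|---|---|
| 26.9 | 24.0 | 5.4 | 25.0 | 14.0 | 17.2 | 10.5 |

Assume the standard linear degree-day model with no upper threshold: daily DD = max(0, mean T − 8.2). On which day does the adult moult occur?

day 5

Daily DD above 8.2 °C: 18.7, 15.8, 0.0, 16.8, 5.8, 9.0, 2.3.
Cumulative: 18.7, 34.5, 34.5, 51.3, 57.1, 66.1, 68.4.
The total first reaches 54 DD on day 5.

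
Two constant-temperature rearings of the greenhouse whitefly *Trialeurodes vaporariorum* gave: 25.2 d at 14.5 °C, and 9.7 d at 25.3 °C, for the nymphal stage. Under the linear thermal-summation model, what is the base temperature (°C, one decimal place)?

Equal thermal constants: D₁(T₁ − T_b) = D₂(T₂ − T_b).
25.2·(14.5 − T_b) = 9.7·(25.3 − T_b)
T_b = (25.2·14.5 − 9.7·25.3) / (25.2 − 9.7) = 119.99 / 15.5 = 7.741 °C ≈ 7.7 °C.

7.7 °C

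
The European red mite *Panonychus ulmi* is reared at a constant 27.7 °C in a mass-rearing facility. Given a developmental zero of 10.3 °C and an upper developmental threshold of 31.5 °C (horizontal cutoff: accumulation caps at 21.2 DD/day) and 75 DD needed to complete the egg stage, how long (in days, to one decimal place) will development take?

4.3 days

Daily accumulation = 27.7 − 10.3 = 17.4 DD/day.
Duration = 75 / 17.4 = 4.310 ≈ 4.3 days.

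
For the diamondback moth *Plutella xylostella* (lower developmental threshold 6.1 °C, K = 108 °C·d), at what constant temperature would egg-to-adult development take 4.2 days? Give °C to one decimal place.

31.8 °C

Required daily accumulation = 108 / 4.2 = 25.714 DD/day.
T = T_base + 25.714 = 6.1 + 25.714 = 31.814 ≈ 31.8 °C.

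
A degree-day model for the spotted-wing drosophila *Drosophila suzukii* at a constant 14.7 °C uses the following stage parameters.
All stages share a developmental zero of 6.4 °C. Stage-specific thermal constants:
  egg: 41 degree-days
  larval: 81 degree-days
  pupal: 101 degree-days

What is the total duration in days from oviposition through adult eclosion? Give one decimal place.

Daily accumulation at 14.7 °C = 14.7 − 6.4 = 8.3 DD/day.
Total K = 41 + 81 + 101 = 223 DD.
Total duration = 223 / 8.3 = 26.867 ≈ 26.9 days.

26.9 days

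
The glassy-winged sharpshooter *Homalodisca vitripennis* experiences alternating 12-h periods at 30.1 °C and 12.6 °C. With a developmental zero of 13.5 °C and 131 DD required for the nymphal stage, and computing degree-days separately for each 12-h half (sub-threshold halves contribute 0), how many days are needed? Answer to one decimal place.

15.8 days

Day half: max(0, 30.1 − 13.5) × 0.5 = 16.6 × 0.5 = 8.30 DD.
Night half: max(0, 12.6 − 13.5) × 0.5 = 0.0 × 0.5 = 0.00 DD.
Per 24 h: 8.30 DD/day.
Duration = 131 / 8.30 = 15.783 ≈ 15.8 days.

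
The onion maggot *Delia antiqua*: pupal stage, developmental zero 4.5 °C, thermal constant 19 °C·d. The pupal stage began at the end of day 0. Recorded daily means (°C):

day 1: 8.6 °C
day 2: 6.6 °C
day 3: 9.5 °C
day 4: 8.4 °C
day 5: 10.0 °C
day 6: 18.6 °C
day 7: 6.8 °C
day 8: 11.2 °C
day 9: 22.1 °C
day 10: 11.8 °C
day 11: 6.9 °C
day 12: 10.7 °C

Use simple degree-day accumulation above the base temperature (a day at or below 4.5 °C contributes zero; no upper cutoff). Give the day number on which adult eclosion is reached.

day 5

Daily DD above 4.5 °C: 4.1, 2.1, 5.0, 3.9, 5.5, 14.1, 2.3, 6.7, 17.6, 7.3, 2.4, 6.2.
Cumulative: 4.1, 6.2, 11.2, 15.1, 20.6, 34.7, 37.0, 43.7, 61.3, 68.6, 71.0, 77.2.
The total first reaches 19 DD on day 5.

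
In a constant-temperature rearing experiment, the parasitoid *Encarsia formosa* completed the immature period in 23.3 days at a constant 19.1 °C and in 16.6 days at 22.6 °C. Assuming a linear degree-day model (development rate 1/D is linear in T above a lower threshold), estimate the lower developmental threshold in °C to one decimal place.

10.4 °C

Equal thermal constants: D₁(T₁ − T_b) = D₂(T₂ − T_b).
23.3·(19.1 − T_b) = 16.6·(22.6 − T_b)
T_b = (23.3·19.1 − 16.6·22.6) / (23.3 − 16.6) = 69.87 / 6.7 = 10.428 °C ≈ 10.4 °C.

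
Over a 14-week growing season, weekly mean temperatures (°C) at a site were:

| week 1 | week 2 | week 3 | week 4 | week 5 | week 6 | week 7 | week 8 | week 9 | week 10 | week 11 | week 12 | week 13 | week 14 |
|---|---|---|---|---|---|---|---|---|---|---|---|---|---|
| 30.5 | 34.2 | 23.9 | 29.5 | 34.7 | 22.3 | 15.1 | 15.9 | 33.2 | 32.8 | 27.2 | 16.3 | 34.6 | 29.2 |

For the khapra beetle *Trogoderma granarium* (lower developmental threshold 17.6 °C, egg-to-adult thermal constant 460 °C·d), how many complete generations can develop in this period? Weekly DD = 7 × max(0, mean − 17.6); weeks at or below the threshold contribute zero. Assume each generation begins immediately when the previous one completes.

2 generations

Weekly DD (7 × max(0, T̄ − 17.6)): 90.3, 116.2, 44.1, 83.3, 119.7, 32.9, 0.0, 0.0, 109.2, 106.4, 67.2, 0.0, 119.0, 81.2.
Season total = 969.5 DD.
Complete generations = ⌊969.5 / 460⌋ = 2.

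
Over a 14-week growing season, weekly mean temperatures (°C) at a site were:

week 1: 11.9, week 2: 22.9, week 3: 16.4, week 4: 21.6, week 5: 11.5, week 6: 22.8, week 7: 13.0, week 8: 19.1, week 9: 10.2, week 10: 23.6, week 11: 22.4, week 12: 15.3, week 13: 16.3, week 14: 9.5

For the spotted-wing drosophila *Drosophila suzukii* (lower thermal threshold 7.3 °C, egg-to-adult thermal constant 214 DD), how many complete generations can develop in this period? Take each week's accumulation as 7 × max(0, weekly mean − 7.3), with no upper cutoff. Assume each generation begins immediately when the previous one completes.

Weekly DD (7 × max(0, T̄ − 7.3)): 32.2, 109.2, 63.7, 100.1, 29.4, 108.5, 39.9, 82.6, 20.3, 114.1, 105.7, 56.0, 63.0, 15.4.
Season total = 940.1 DD.
Complete generations = ⌊940.1 / 214⌋ = 4.

4 generations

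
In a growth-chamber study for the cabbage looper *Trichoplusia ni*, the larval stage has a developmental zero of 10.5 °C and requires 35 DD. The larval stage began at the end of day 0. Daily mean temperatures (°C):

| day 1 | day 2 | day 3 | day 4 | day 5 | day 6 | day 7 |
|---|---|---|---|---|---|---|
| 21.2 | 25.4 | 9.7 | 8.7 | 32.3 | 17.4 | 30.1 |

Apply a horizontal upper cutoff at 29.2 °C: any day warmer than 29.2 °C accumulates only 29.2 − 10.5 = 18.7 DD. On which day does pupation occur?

day 5

Daily DD above 10.5 °C (capped at 18.7): 10.7, 14.9, 0.0, 0.0, 18.7, 6.9, 18.7.
Cumulative: 10.7, 25.6, 25.6, 25.6, 44.3, 51.2, 69.9.
The total first reaches 35 DD on day 5.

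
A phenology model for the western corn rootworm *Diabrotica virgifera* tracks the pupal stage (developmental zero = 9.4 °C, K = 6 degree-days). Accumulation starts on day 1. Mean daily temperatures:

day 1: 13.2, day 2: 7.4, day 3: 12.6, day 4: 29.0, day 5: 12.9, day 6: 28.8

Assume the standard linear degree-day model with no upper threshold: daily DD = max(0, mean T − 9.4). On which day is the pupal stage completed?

day 3

Daily DD above 9.4 °C: 3.8, 0.0, 3.2, 19.6, 3.5, 19.4.
Cumulative: 3.8, 3.8, 7.0, 26.6, 30.1, 49.5.
The total first reaches 6 DD on day 3.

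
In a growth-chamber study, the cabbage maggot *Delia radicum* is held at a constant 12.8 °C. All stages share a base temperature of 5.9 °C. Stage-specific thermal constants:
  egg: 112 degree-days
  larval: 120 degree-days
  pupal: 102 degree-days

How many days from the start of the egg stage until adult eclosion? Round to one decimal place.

Daily accumulation at 12.8 °C = 12.8 − 5.9 = 6.9 DD/day.
Total K = 112 + 120 + 102 = 334 DD.
Total duration = 334 / 6.9 = 48.406 ≈ 48.4 days.

48.4 days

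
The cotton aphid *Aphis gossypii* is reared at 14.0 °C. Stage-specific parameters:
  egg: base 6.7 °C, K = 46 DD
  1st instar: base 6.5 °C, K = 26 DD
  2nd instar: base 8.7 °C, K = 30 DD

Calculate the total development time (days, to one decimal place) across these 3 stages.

egg: 46 / (14.0 − 6.7) = 46 / 7.3 = 6.301 d.
1st instar: 26 / (14.0 − 6.5) = 26 / 7.5 = 3.467 d.
2nd instar: 30 / (14.0 − 8.7) = 30 / 5.3 = 5.660 d.
Sum = 15.428 ≈ 15.4 days.

15.4 days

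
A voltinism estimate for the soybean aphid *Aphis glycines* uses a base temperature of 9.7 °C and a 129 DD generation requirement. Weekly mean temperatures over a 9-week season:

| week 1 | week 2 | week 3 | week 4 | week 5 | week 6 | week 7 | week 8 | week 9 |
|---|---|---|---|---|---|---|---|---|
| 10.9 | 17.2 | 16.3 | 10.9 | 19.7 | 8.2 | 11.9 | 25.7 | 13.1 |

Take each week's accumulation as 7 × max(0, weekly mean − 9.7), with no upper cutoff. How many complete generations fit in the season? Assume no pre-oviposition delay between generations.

2 generations

Weekly DD (7 × max(0, T̄ − 9.7)): 8.4, 52.5, 46.2, 8.4, 70.0, 0.0, 15.4, 112.0, 23.8.
Season total = 336.7 DD.
Complete generations = ⌊336.7 / 129⌋ = 2.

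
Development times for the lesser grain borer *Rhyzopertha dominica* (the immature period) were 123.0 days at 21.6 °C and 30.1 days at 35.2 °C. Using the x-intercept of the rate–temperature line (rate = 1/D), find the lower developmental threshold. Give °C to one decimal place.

17.2 °C

Under the model K = D·(T − T_b), so D₁·(T₁ − T_b) = D₂·(T₂ − T_b).
123.0·(21.6 − T_b) = 30.1·(35.2 − T_b)
T_b = (123.0·21.6 − 30.1·35.2) / (123.0 − 30.1) = 1597.28 / 92.9 = 17.194 °C ≈ 17.2 °C.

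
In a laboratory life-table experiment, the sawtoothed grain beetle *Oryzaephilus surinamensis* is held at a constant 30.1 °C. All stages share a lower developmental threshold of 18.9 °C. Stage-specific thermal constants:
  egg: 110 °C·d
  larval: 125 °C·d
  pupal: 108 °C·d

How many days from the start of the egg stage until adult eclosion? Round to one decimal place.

Daily accumulation at 30.1 °C = 30.1 − 18.9 = 11.2 DD/day.
Total K = 110 + 125 + 108 = 343 DD.
Total duration = 343 / 11.2 = 30.625 ≈ 30.6 days.

30.6 days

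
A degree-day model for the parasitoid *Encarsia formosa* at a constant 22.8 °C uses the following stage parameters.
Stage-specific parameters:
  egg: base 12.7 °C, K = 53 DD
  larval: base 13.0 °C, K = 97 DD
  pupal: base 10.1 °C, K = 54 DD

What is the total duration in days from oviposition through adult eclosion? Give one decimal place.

egg: 53 / (22.8 − 12.7) = 53 / 10.1 = 5.248 d.
larval: 97 / (22.8 − 13.0) = 97 / 9.8 = 9.898 d.
pupal: 54 / (22.8 − 10.1) = 54 / 12.7 = 4.252 d.
Sum = 19.397 ≈ 19.4 days.

19.4 days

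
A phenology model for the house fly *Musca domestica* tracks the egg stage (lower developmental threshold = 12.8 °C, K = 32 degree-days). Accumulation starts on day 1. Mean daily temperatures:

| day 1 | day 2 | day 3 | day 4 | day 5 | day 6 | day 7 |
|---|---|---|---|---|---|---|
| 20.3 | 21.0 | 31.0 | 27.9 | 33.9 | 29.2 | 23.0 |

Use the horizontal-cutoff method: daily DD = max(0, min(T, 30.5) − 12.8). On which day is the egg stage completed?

day 3

Daily DD above 12.8 °C (capped at 17.7): 7.5, 8.2, 17.7, 15.1, 17.7, 16.4, 10.2.
Cumulative: 7.5, 15.7, 33.4, 48.5, 66.2, 82.6, 92.8.
The total first reaches 32 DD on day 3.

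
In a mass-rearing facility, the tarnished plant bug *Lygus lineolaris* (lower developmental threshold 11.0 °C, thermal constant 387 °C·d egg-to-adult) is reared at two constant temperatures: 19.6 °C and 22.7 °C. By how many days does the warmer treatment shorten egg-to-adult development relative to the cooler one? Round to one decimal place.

At 19.6 °C: 387 / (19.6 − 11.0) = 387 / 8.6 = 45.000 d.
At 22.7 °C: 387 / (22.7 − 11.0) = 387 / 11.7 = 33.077 d.
Difference = |45.000 − 33.077| = 11.923 ≈ 11.9 days.

11.9 days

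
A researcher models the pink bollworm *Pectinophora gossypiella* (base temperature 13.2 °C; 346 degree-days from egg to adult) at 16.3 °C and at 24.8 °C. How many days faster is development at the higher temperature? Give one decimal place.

81.8 days

At 16.3 °C: 346 / (16.3 − 13.2) = 346 / 3.1 = 111.613 d.
At 24.8 °C: 346 / (24.8 − 13.2) = 346 / 11.6 = 29.828 d.
Difference = |111.613 − 29.828| = 81.785 ≈ 81.8 days.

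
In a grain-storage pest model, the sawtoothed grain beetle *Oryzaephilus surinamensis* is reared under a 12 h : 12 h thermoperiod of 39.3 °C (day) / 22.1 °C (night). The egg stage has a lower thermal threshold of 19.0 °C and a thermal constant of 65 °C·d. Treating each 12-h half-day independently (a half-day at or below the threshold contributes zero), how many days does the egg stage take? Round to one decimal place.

Day half: max(0, 39.3 − 19.0) × 0.5 = 20.3 × 0.5 = 10.15 DD.
Night half: max(0, 22.1 − 19.0) × 0.5 = 3.1 × 0.5 = 1.55 DD.
Per 24 h: 11.70 DD/day.
Duration = 65 / 11.70 = 5.556 ≈ 5.6 days.

5.6 days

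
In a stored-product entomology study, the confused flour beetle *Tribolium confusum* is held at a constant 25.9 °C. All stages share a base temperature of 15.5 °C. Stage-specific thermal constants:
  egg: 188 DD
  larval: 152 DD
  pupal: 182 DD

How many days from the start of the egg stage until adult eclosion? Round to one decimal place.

Daily accumulation at 25.9 °C = 25.9 − 15.5 = 10.4 DD/day.
Total K = 188 + 152 + 182 = 522 DD.
Total duration = 522 / 10.4 = 50.192 ≈ 50.2 days.

50.2 days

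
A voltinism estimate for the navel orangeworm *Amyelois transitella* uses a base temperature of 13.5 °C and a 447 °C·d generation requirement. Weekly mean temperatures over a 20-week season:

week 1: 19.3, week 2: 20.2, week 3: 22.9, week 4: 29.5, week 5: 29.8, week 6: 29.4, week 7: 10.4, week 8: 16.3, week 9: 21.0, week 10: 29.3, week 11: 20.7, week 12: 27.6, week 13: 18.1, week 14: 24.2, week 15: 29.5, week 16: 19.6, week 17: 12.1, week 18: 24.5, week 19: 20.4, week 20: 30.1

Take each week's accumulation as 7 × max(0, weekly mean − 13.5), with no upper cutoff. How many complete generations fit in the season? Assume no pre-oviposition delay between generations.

Weekly DD (7 × max(0, T̄ − 13.5)): 40.6, 46.9, 65.8, 112.0, 114.1, 111.3, 0.0, 19.6, 52.5, 110.6, 50.4, 98.7, 32.2, 74.9, 112.0, 42.7, 0.0, 77.0, 48.3, 116.2.
Season total = 1325.8 DD.
Complete generations = ⌊1325.8 / 447⌋ = 2.

2 generations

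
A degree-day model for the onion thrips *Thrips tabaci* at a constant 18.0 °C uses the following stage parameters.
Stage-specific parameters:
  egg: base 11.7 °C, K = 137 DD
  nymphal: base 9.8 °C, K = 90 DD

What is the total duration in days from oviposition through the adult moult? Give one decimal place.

egg: 137 / (18.0 − 11.7) = 137 / 6.3 = 21.746 d.
nymphal: 90 / (18.0 − 9.8) = 90 / 8.2 = 10.976 d.
Sum = 32.722 ≈ 32.7 days.

32.7 days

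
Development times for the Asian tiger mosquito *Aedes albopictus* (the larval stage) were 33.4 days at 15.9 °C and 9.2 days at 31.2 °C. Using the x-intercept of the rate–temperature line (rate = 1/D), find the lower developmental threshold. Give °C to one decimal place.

Linear rate model ⇒ the product D·(T − T_b) is constant across temperatures.
33.4·(15.9 − T_b) = 9.2·(31.2 − T_b)
T_b = (33.4·15.9 − 9.2·31.2) / (33.4 − 9.2) = 244.02 / 24.2 = 10.083 °C ≈ 10.1 °C.

10.1 °C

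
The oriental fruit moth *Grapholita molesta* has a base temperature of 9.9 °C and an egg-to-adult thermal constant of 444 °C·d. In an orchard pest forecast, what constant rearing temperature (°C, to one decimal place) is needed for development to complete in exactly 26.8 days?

26.5 °C

Required daily accumulation = 444 / 26.8 = 16.567 DD/day.
T = T_base + 16.567 = 9.9 + 16.567 = 26.467 ≈ 26.5 °C.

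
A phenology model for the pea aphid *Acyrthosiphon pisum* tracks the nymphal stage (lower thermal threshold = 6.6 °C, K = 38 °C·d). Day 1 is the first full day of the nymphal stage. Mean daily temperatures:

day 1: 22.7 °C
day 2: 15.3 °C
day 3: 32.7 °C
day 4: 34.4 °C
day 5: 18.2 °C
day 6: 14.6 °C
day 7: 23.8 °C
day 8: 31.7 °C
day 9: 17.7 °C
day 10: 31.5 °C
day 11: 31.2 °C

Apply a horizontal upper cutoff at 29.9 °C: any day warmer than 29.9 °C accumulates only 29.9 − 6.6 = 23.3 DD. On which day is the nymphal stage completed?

Daily DD above 6.6 °C (capped at 23.3): 16.1, 8.7, 23.3, 23.3, 11.6, 8.0, 17.2, 23.3, 11.1, 23.3, 23.3.
Cumulative: 16.1, 24.8, 48.1, 71.4, 83.0, 91.0, 108.2, 131.5, 142.6, 165.9, 189.2.
The total first reaches 38 DD on day 3.

day 3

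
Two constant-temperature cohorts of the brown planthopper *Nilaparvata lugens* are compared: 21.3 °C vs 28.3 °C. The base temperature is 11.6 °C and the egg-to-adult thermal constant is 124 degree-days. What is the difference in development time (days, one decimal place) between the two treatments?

At 21.3 °C: 124 / (21.3 − 11.6) = 124 / 9.7 = 12.784 d.
At 28.3 °C: 124 / (28.3 − 11.6) = 124 / 16.7 = 7.425 d.
Difference = |12.784 − 7.425| = 5.358 ≈ 5.4 days.

5.4 days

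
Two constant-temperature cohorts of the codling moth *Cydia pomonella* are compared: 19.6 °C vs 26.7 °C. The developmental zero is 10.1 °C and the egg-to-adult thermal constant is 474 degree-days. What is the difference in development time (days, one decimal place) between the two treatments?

At 19.6 °C: 474 / (19.6 − 10.1) = 474 / 9.5 = 49.895 d.
At 26.7 °C: 474 / (26.7 − 10.1) = 474 / 16.6 = 28.554 d.
Difference = |49.895 − 28.554| = 21.341 ≈ 21.3 days.

21.3 days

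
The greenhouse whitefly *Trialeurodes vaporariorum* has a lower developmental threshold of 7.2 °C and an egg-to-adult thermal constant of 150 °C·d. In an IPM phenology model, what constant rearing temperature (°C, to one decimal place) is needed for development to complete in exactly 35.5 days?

Required daily accumulation = 150 / 35.5 = 4.225 DD/day.
T = T_base + 4.225 = 7.2 + 4.225 = 11.425 ≈ 11.4 °C.

11.4 °C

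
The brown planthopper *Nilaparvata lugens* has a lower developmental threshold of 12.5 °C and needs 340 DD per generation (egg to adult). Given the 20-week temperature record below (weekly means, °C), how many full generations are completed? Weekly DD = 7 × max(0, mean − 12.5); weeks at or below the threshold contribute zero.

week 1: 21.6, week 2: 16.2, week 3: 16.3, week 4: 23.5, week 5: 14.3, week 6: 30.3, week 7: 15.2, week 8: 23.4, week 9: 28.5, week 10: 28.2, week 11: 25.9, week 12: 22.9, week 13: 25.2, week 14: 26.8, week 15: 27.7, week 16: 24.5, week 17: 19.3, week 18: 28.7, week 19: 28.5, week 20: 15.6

Weekly DD (7 × max(0, T̄ − 12.5)): 63.7, 25.9, 26.6, 77.0, 12.6, 124.6, 18.9, 76.3, 112.0, 109.9, 93.8, 72.8, 88.9, 100.1, 106.4, 84.0, 47.6, 113.4, 112.0, 21.7.
Season total = 1488.2 DD.
Complete generations = ⌊1488.2 / 340⌋ = 4.

4 generations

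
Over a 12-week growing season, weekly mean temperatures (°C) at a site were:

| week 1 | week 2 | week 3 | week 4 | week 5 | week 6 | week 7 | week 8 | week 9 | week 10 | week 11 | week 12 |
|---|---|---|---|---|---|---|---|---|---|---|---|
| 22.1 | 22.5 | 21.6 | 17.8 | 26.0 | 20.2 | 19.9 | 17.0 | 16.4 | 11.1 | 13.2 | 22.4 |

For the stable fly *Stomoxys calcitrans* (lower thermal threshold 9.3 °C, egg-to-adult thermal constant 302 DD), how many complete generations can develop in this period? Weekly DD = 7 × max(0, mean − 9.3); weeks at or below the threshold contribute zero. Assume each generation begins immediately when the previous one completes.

2 generations

Weekly DD (7 × max(0, T̄ − 9.3)): 89.6, 92.4, 86.1, 59.5, 116.9, 76.3, 74.2, 53.9, 49.7, 12.6, 27.3, 91.7.
Season total = 830.2 DD.
Complete generations = ⌊830.2 / 302⌋ = 2.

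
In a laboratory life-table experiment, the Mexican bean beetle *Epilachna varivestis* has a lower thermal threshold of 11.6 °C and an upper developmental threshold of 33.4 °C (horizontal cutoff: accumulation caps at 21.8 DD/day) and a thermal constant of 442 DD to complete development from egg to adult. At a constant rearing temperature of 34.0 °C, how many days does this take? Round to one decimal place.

Temperature 34.0 °C exceeds the upper threshold, so daily accumulation caps at 33.4 − 11.6 = 21.8 DD/day.
Duration = 442 / 21.8 = 20.275 ≈ 20.3 days.

20.3 days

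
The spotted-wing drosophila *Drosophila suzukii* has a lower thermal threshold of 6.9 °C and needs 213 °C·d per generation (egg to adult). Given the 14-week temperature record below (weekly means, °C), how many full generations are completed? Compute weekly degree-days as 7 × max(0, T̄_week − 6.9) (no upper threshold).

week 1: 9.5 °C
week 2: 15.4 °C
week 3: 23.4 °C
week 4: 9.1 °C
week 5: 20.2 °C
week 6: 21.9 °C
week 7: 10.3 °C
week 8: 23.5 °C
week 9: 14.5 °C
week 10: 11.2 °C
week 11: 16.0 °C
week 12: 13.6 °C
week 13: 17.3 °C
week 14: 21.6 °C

4 generations

Weekly DD (7 × max(0, T̄ − 6.9)): 18.2, 59.5, 115.5, 15.4, 93.1, 105.0, 23.8, 116.2, 53.2, 30.1, 63.7, 46.9, 72.8, 102.9.
Season total = 916.3 DD.
Complete generations = ⌊916.3 / 213⌋ = 4.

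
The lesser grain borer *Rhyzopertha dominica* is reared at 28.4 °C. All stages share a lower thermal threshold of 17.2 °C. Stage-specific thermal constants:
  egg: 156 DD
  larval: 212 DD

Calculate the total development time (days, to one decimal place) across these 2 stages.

32.9 days

Daily accumulation at 28.4 °C = 28.4 − 17.2 = 11.2 DD/day.
Total K = 156 + 212 = 368 DD.
Total duration = 368 / 11.2 = 32.857 ≈ 32.9 days.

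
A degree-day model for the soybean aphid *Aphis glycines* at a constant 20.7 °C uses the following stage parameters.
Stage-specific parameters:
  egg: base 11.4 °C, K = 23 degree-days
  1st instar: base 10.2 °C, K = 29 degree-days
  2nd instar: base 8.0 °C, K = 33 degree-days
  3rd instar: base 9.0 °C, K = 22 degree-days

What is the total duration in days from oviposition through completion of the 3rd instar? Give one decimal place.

egg: 23 / (20.7 − 11.4) = 23 / 9.3 = 2.473 d.
1st instar: 29 / (20.7 − 10.2) = 29 / 10.5 = 2.762 d.
2nd instar: 33 / (20.7 − 8.0) = 33 / 12.7 = 2.598 d.
3rd instar: 22 / (20.7 − 9.0) = 22 / 11.7 = 1.880 d.
Sum = 9.714 ≈ 9.7 days.

9.7 days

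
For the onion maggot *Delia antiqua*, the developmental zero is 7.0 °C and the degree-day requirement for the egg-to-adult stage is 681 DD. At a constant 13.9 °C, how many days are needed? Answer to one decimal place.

Daily accumulation = 13.9 − 7.0 = 6.9 DD/day.
Duration = 681 / 6.9 = 98.696 ≈ 98.7 days.

98.7 days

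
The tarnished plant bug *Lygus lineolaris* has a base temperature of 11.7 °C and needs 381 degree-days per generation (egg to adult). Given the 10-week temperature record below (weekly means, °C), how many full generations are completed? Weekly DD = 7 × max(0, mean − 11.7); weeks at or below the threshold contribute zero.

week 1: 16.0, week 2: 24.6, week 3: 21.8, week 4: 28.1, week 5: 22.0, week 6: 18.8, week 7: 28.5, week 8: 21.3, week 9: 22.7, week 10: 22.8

2 generations

Weekly DD (7 × max(0, T̄ − 11.7)): 30.1, 90.3, 70.7, 114.8, 72.1, 49.7, 117.6, 67.2, 77.0, 77.7.
Season total = 767.2 DD.
Complete generations = ⌊767.2 / 381⌋ = 2.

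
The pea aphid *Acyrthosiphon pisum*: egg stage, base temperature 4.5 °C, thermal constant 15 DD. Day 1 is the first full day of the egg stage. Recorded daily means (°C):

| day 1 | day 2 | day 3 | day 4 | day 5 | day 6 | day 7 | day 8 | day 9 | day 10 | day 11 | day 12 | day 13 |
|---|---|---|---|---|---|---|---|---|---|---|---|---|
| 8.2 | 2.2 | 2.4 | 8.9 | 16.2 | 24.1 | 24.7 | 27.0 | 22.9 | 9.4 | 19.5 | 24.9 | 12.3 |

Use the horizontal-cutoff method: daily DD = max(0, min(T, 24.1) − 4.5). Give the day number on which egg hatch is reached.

Daily DD above 4.5 °C (capped at 19.6): 3.7, 0.0, 0.0, 4.4, 11.7, 19.6, 19.6, 19.6, 18.4, 4.9, 15.0, 19.6, 7.8.
Cumulative: 3.7, 3.7, 3.7, 8.1, 19.8, 39.4, 59.0, 78.6, 97.0, 101.9, 116.9, 136.5, 144.3.
The total first reaches 15 DD on day 5.

day 5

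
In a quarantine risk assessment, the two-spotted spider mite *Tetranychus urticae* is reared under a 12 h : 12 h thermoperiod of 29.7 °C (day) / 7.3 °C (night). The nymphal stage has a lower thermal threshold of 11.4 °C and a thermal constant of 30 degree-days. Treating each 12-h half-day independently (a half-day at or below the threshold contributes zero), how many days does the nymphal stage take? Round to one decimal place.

3.3 days

Day half: max(0, 29.7 − 11.4) × 0.5 = 18.3 × 0.5 = 9.15 DD.
Night half: max(0, 7.3 − 11.4) × 0.5 = 0.0 × 0.5 = 0.00 DD.
Per 24 h: 9.15 DD/day.
Duration = 30 / 9.15 = 3.279 ≈ 3.3 days.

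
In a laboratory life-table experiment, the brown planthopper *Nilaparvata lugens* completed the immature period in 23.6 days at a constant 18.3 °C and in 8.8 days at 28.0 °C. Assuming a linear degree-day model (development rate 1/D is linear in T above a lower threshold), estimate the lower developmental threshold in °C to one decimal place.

Linear rate model ⇒ the product D·(T − T_b) is constant across temperatures.
23.6·(18.3 − T_b) = 8.8·(28.0 − T_b)
T_b = (23.6·18.3 − 8.8·28.0) / (23.6 − 8.8) = 185.48 / 14.8 = 12.532 °C ≈ 12.5 °C.

12.5 °C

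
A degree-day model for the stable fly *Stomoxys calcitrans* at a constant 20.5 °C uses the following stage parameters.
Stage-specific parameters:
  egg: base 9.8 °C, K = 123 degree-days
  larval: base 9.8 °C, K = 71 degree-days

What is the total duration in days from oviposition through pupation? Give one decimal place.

18.1 days

egg: 123 / (20.5 − 9.8) = 123 / 10.7 = 11.495 d.
larval: 71 / (20.5 − 9.8) = 71 / 10.7 = 6.636 d.
Sum = 18.131 ≈ 18.1 days.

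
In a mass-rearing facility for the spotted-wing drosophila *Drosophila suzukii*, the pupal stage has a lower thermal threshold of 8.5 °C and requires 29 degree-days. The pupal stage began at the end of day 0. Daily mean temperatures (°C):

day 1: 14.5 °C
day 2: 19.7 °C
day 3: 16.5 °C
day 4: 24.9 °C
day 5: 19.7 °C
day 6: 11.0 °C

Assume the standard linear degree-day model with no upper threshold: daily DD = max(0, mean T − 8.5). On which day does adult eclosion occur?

Daily DD above 8.5 °C: 6.0, 11.2, 8.0, 16.4, 11.2, 2.5.
Cumulative: 6.0, 17.2, 25.2, 41.6, 52.8, 55.3.
The total first reaches 29 DD on day 4.

day 4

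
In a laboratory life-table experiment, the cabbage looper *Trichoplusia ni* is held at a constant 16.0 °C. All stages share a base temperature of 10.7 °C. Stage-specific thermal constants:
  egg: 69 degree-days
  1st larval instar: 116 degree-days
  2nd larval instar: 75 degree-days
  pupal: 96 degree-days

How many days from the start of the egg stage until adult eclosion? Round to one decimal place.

Daily accumulation at 16.0 °C = 16.0 − 10.7 = 5.3 DD/day.
Total K = 69 + 116 + 75 + 96 = 356 DD.
Total duration = 356 / 5.3 = 67.170 ≈ 67.2 days.

67.2 days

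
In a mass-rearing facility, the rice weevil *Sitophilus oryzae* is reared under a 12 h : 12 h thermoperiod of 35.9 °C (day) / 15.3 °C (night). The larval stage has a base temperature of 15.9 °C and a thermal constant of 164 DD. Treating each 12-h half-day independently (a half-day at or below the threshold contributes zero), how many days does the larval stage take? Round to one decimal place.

16.4 days

Day half: max(0, 35.9 − 15.9) × 0.5 = 20.0 × 0.5 = 10.00 DD.
Night half: max(0, 15.3 − 15.9) × 0.5 = 0.0 × 0.5 = 0.00 DD.
Per 24 h: 10.00 DD/day.
Duration = 164 / 10.00 = 16.400 ≈ 16.4 days.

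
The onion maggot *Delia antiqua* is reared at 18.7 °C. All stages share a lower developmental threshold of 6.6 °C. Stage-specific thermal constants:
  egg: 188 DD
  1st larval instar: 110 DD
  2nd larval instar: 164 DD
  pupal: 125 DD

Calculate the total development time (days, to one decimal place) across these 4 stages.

Daily accumulation at 18.7 °C = 18.7 − 6.6 = 12.1 DD/day.
Total K = 188 + 110 + 164 + 125 = 587 DD.
Total duration = 587 / 12.1 = 48.512 ≈ 48.5 days.

48.5 days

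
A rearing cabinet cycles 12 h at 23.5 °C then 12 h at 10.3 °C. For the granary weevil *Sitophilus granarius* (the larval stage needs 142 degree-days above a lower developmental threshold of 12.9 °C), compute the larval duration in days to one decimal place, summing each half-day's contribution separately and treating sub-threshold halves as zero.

26.8 days

Day half: max(0, 23.5 − 12.9) × 0.5 = 10.6 × 0.5 = 5.30 DD.
Night half: max(0, 10.3 − 12.9) × 0.5 = 0.0 × 0.5 = 0.00 DD.
Per 24 h: 5.30 DD/day.
Duration = 142 / 5.30 = 26.792 ≈ 26.8 days.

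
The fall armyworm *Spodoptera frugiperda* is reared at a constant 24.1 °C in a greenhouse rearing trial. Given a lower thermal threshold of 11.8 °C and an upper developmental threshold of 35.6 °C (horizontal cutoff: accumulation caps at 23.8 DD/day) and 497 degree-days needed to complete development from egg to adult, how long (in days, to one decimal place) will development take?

40.4 days

Daily accumulation = 24.1 − 11.8 = 12.3 DD/day.
Duration = 497 / 12.3 = 40.407 ≈ 40.4 days.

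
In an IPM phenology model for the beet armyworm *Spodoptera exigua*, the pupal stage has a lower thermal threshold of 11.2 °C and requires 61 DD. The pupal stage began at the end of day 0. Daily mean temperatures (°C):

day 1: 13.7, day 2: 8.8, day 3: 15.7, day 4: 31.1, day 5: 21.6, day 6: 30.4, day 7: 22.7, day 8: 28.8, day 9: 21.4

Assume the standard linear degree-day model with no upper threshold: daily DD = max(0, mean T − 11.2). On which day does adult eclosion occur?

Daily DD above 11.2 °C: 2.5, 0.0, 4.5, 19.9, 10.4, 19.2, 11.5, 17.6, 10.2.
Cumulative: 2.5, 2.5, 7.0, 26.9, 37.3, 56.5, 68.0, 85.6, 95.8.
The total first reaches 61 DD on day 7.

day 7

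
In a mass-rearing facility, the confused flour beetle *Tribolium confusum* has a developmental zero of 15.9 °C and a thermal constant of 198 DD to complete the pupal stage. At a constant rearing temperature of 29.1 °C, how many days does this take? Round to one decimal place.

Daily accumulation = 29.1 − 15.9 = 13.2 DD/day.
Duration = 198 / 13.2 = 15.000 ≈ 15.0 days.

15.0 days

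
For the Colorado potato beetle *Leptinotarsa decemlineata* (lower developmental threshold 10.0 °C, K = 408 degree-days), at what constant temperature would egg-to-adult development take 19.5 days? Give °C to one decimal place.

30.9 °C

Required daily accumulation = 408 / 19.5 = 20.923 DD/day.
T = T_base + 20.923 = 10.0 + 20.923 = 30.923 ≈ 30.9 °C.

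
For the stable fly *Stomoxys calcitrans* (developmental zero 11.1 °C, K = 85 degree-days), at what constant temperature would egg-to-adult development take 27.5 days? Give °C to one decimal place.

Required daily accumulation = 85 / 27.5 = 3.091 DD/day.
T = T_base + 3.091 = 11.1 + 3.091 = 14.191 ≈ 14.2 °C.

14.2 °C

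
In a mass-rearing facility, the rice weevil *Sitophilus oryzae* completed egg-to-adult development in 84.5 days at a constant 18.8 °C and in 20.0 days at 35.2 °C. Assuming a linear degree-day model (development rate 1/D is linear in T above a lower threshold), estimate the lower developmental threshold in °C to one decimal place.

13.7 °C

Linear rate model ⇒ the product D·(T − T_b) is constant across temperatures.
84.5·(18.8 − T_b) = 20.0·(35.2 − T_b)
T_b = (84.5·18.8 − 20.0·35.2) / (84.5 − 20.0) = 884.60 / 64.5 = 13.715 °C ≈ 13.7 °C.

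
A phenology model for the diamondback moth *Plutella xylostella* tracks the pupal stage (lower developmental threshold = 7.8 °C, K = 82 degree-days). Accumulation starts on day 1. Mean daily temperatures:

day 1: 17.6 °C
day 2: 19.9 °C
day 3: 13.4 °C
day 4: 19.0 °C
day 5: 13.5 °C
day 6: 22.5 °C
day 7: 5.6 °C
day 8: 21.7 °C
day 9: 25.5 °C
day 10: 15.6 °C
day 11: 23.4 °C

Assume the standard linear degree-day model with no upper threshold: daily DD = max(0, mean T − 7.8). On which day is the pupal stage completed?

day 9

Daily DD above 7.8 °C: 9.8, 12.1, 5.6, 11.2, 5.7, 14.7, 0.0, 13.9, 17.7, 7.8, 15.6.
Cumulative: 9.8, 21.9, 27.5, 38.7, 44.4, 59.1, 59.1, 73.0, 90.7, 98.5, 114.1.
The total first reaches 82 DD on day 9.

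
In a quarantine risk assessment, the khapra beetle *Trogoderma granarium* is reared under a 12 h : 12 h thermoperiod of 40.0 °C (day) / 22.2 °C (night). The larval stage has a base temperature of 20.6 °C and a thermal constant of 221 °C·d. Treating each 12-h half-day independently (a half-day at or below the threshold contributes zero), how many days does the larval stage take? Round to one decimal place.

Day half: max(0, 40.0 − 20.6) × 0.5 = 19.4 × 0.5 = 9.70 DD.
Night half: max(0, 22.2 − 20.6) × 0.5 = 1.6 × 0.5 = 0.80 DD.
Per 24 h: 10.50 DD/day.
Duration = 221 / 10.50 = 21.048 ≈ 21.0 days.

21.0 days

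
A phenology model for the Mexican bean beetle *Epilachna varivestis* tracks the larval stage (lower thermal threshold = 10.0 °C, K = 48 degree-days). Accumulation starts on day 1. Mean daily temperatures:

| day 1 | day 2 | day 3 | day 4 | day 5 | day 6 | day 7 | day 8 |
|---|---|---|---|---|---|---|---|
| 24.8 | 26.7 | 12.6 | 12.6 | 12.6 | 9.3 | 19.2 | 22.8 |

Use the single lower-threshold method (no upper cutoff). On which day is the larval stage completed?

day 7

Daily DD above 10.0 °C: 14.8, 16.7, 2.6, 2.6, 2.6, 0.0, 9.2, 12.8.
Cumulative: 14.8, 31.5, 34.1, 36.7, 39.3, 39.3, 48.5, 61.3.
The total first reaches 48 DD on day 7.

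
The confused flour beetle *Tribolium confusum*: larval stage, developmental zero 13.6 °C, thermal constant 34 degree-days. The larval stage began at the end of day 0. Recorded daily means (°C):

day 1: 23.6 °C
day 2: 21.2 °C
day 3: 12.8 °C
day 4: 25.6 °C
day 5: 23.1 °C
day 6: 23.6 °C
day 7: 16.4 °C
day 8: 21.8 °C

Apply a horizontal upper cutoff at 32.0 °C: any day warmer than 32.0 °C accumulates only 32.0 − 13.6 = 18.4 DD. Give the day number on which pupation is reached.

day 5

Daily DD above 13.6 °C (capped at 18.4): 10.0, 7.6, 0.0, 12.0, 9.5, 10.0, 2.8, 8.2.
Cumulative: 10.0, 17.6, 17.6, 29.6, 39.1, 49.1, 51.9, 60.1.
The total first reaches 34 DD on day 5.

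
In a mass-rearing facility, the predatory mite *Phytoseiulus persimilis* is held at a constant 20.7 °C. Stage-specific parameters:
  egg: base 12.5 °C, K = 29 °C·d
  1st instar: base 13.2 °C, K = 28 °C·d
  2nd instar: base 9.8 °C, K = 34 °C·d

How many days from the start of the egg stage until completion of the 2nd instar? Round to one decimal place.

10.4 days

egg: 29 / (20.7 − 12.5) = 29 / 8.2 = 3.537 d.
1st instar: 28 / (20.7 − 13.2) = 28 / 7.5 = 3.733 d.
2nd instar: 34 / (20.7 − 9.8) = 34 / 10.9 = 3.119 d.
Sum = 10.389 ≈ 10.4 days.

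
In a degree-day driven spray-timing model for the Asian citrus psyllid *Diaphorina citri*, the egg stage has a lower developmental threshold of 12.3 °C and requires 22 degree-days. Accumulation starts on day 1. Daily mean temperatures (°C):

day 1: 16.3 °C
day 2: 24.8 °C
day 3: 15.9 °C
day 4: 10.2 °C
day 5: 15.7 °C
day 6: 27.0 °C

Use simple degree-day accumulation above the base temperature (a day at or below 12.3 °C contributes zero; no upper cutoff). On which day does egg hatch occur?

Daily DD above 12.3 °C: 4.0, 12.5, 3.6, 0.0, 3.4, 14.7.
Cumulative: 4.0, 16.5, 20.1, 20.1, 23.5, 38.2.
The total first reaches 22 DD on day 5.

day 5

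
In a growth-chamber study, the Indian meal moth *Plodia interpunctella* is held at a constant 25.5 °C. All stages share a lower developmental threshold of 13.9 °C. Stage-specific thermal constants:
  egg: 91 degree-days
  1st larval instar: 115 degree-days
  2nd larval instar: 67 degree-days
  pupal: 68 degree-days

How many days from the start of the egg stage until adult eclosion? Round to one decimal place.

Daily accumulation at 25.5 °C = 25.5 − 13.9 = 11.6 DD/day.
Total K = 91 + 115 + 67 + 68 = 341 DD.
Total duration = 341 / 11.6 = 29.397 ≈ 29.4 days.

29.4 days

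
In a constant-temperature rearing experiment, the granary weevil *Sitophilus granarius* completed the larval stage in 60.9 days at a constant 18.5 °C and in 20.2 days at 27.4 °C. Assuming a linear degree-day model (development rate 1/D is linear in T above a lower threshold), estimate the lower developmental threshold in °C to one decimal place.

14.1 °C

Under the model K = D·(T − T_b), so D₁·(T₁ − T_b) = D₂·(T₂ − T_b).
60.9·(18.5 − T_b) = 20.2·(27.4 − T_b)
T_b = (60.9·18.5 − 20.2·27.4) / (60.9 − 20.2) = 573.17 / 40.7 = 14.083 °C ≈ 14.1 °C.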